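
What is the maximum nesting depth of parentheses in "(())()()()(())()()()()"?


Input: "(())()()()(())()()()()"
Tracking depth:
  Position 0 '(': depth becomes 1
  Position 1 '(': depth becomes 2
  Position 2 ')': depth becomes 1
  Position 3 ')': depth becomes 0
  Position 4 '(': depth becomes 1
  Position 5 ')': depth becomes 0
  Position 6 '(': depth becomes 1
  Position 7 ')': depth becomes 0
  Position 8 '(': depth becomes 1
  Position 9 ')': depth becomes 0
  Position 10 '(': depth becomes 1
  Position 11 '(': depth becomes 2
  Position 12 ')': depth becomes 1
  Position 13 ')': depth becomes 0
  Position 14 '(': depth becomes 1
  Position 15 ')': depth becomes 0
  Position 16 '(': depth becomes 1
  Position 17 ')': depth becomes 0
  Position 18 '(': depth becomes 1
  Position 19 ')': depth becomes 0
  Position 20 '(': depth becomes 1
  Position 21 ')': depth becomes 0
Maximum depth reached: 2

2


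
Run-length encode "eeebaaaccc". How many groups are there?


Input: eeebaaaccc
Scanning for consecutive runs:
  Group 1: 'e' x 3 (positions 0-2)
  Group 2: 'b' x 1 (positions 3-3)
  Group 3: 'a' x 3 (positions 4-6)
  Group 4: 'c' x 3 (positions 7-9)
Total groups: 4

4


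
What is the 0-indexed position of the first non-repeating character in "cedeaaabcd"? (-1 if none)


Input: cedeaaabcd
Character frequencies:
  'a': 3
  'b': 1
  'c': 2
  'd': 2
  'e': 2
Scanning left to right for freq == 1:
  Position 0 ('c'): freq=2, skip
  Position 1 ('e'): freq=2, skip
  Position 2 ('d'): freq=2, skip
  Position 3 ('e'): freq=2, skip
  Position 4 ('a'): freq=3, skip
  Position 5 ('a'): freq=3, skip
  Position 6 ('a'): freq=3, skip
  Position 7 ('b'): unique! => answer = 7

7


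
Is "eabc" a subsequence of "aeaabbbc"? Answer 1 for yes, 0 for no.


Check if "eabc" is a subsequence of "aeaabbbc"
Greedy scan:
  Position 0 ('a'): no match needed
  Position 1 ('e'): matches sub[0] = 'e'
  Position 2 ('a'): matches sub[1] = 'a'
  Position 3 ('a'): no match needed
  Position 4 ('b'): matches sub[2] = 'b'
  Position 5 ('b'): no match needed
  Position 6 ('b'): no match needed
  Position 7 ('c'): matches sub[3] = 'c'
All 4 characters matched => is a subsequence

1


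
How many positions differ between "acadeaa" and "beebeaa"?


Comparing "acadeaa" and "beebeaa" position by position:
  Position 0: 'a' vs 'b' => DIFFER
  Position 1: 'c' vs 'e' => DIFFER
  Position 2: 'a' vs 'e' => DIFFER
  Position 3: 'd' vs 'b' => DIFFER
  Position 4: 'e' vs 'e' => same
  Position 5: 'a' vs 'a' => same
  Position 6: 'a' vs 'a' => same
Positions that differ: 4

4


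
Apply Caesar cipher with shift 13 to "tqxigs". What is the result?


Caesar cipher: shift "tqxigs" by 13
  't' (pos 19) + 13 = pos 6 = 'g'
  'q' (pos 16) + 13 = pos 3 = 'd'
  'x' (pos 23) + 13 = pos 10 = 'k'
  'i' (pos 8) + 13 = pos 21 = 'v'
  'g' (pos 6) + 13 = pos 19 = 't'
  's' (pos 18) + 13 = pos 5 = 'f'
Result: gdkvtf

gdkvtf


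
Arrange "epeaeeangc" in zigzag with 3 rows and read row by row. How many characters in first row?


Zigzag "epeaeeangc" into 3 rows:
Placing characters:
  'e' => row 0
  'p' => row 1
  'e' => row 2
  'a' => row 1
  'e' => row 0
  'e' => row 1
  'a' => row 2
  'n' => row 1
  'g' => row 0
  'c' => row 1
Rows:
  Row 0: "eeg"
  Row 1: "paenc"
  Row 2: "ea"
First row length: 3

3


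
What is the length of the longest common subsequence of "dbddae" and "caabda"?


LCS of "dbddae" and "caabda"
DP table:
           c    a    a    b    d    a
      0    0    0    0    0    0    0
  d   0    0    0    0    0    1    1
  b   0    0    0    0    1    1    1
  d   0    0    0    0    1    2    2
  d   0    0    0    0    1    2    2
  a   0    0    1    1    1    2    3
  e   0    0    1    1    1    2    3
LCS length = dp[6][6] = 3

3


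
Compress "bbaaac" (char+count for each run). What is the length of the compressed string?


Input: bbaaac
Runs:
  'b' x 2 => "b2"
  'a' x 3 => "a3"
  'c' x 1 => "c1"
Compressed: "b2a3c1"
Compressed length: 6

6


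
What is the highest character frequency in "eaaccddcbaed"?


Input: eaaccddcbaed
Character counts:
  'a': 3
  'b': 1
  'c': 3
  'd': 3
  'e': 2
Maximum frequency: 3

3


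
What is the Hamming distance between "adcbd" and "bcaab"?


Comparing "adcbd" and "bcaab" position by position:
  Position 0: 'a' vs 'b' => differ
  Position 1: 'd' vs 'c' => differ
  Position 2: 'c' vs 'a' => differ
  Position 3: 'b' vs 'a' => differ
  Position 4: 'd' vs 'b' => differ
Total differences (Hamming distance): 5

5


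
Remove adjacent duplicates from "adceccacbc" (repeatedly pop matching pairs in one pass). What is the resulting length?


Input: adceccacbc
Stack-based adjacent duplicate removal:
  Read 'a': push. Stack: a
  Read 'd': push. Stack: ad
  Read 'c': push. Stack: adc
  Read 'e': push. Stack: adce
  Read 'c': push. Stack: adcec
  Read 'c': matches stack top 'c' => pop. Stack: adce
  Read 'a': push. Stack: adcea
  Read 'c': push. Stack: adceac
  Read 'b': push. Stack: adceacb
  Read 'c': push. Stack: adceacbc
Final stack: "adceacbc" (length 8)

8


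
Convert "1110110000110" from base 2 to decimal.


Input: "1110110000110" in base 2
Positional expansion:
  Digit '1' (value 1) x 2^12 = 4096
  Digit '1' (value 1) x 2^11 = 2048
  Digit '1' (value 1) x 2^10 = 1024
  Digit '0' (value 0) x 2^9 = 0
  Digit '1' (value 1) x 2^8 = 256
  Digit '1' (value 1) x 2^7 = 128
  Digit '0' (value 0) x 2^6 = 0
  Digit '0' (value 0) x 2^5 = 0
  Digit '0' (value 0) x 2^4 = 0
  Digit '0' (value 0) x 2^3 = 0
  Digit '1' (value 1) x 2^2 = 4
  Digit '1' (value 1) x 2^1 = 2
  Digit '0' (value 0) x 2^0 = 0
Sum = 7558

7558


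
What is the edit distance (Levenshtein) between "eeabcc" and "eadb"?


Computing edit distance: "eeabcc" -> "eadb"
DP table:
           e    a    d    b
      0    1    2    3    4
  e   1    0    1    2    3
  e   2    1    1    2    3
  a   3    2    1    2    3
  b   4    3    2    2    2
  c   5    4    3    3    3
  c   6    5    4    4    4
Edit distance = dp[6][4] = 4

4


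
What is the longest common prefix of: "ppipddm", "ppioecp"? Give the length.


Words: ppipddm, ppioecp
  Position 0: all 'p' => match
  Position 1: all 'p' => match
  Position 2: all 'i' => match
  Position 3: ('p', 'o') => mismatch, stop
LCP = "ppi" (length 3)

3


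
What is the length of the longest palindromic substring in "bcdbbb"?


Input: "bcdbbb"
Checking substrings for palindromes:
  [3:6] "bbb" (len 3) => palindrome
  [3:5] "bb" (len 2) => palindrome
  [4:6] "bb" (len 2) => palindrome
Longest palindromic substring: "bbb" with length 3

3


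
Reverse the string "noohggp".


Input: noohggp
Reading characters right to left:
  Position 6: 'p'
  Position 5: 'g'
  Position 4: 'g'
  Position 3: 'h'
  Position 2: 'o'
  Position 1: 'o'
  Position 0: 'n'
Reversed: pgghoon

pgghoon


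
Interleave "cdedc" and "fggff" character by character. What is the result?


Interleaving "cdedc" and "fggff":
  Position 0: 'c' from first, 'f' from second => "cf"
  Position 1: 'd' from first, 'g' from second => "dg"
  Position 2: 'e' from first, 'g' from second => "eg"
  Position 3: 'd' from first, 'f' from second => "df"
  Position 4: 'c' from first, 'f' from second => "cf"
Result: cfdgegdfcf

cfdgegdfcf


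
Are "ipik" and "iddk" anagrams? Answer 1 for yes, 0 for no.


Strings: "ipik", "iddk"
Sorted first:  iikp
Sorted second: ddik
Differ at position 0: 'i' vs 'd' => not anagrams

0


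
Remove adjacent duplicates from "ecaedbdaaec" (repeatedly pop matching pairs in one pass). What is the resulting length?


Input: ecaedbdaaec
Stack-based adjacent duplicate removal:
  Read 'e': push. Stack: e
  Read 'c': push. Stack: ec
  Read 'a': push. Stack: eca
  Read 'e': push. Stack: ecae
  Read 'd': push. Stack: ecaed
  Read 'b': push. Stack: ecaedb
  Read 'd': push. Stack: ecaedbd
  Read 'a': push. Stack: ecaedbda
  Read 'a': matches stack top 'a' => pop. Stack: ecaedbd
  Read 'e': push. Stack: ecaedbde
  Read 'c': push. Stack: ecaedbdec
Final stack: "ecaedbdec" (length 9)

9


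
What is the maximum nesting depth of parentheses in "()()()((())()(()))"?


Input: "()()()((())()(()))"
Tracking depth:
  Position 0 '(': depth becomes 1
  Position 1 ')': depth becomes 0
  Position 2 '(': depth becomes 1
  Position 3 ')': depth becomes 0
  Position 4 '(': depth becomes 1
  Position 5 ')': depth becomes 0
  Position 6 '(': depth becomes 1
  Position 7 '(': depth becomes 2
  Position 8 '(': depth becomes 3
  Position 9 ')': depth becomes 2
  Position 10 ')': depth becomes 1
  Position 11 '(': depth becomes 2
  Position 12 ')': depth becomes 1
  Position 13 '(': depth becomes 2
  Position 14 '(': depth becomes 3
  Position 15 ')': depth becomes 2
  Position 16 ')': depth becomes 1
  Position 17 ')': depth becomes 0
Maximum depth reached: 3

3


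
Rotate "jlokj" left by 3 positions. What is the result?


Input: "jlokj", rotate left by 3
First 3 characters: "jlo"
Remaining characters: "kj"
Concatenate remaining + first: "kj" + "jlo" = "kjjlo"

kjjlo


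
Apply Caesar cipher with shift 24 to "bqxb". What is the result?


Caesar cipher: shift "bqxb" by 24
  'b' (pos 1) + 24 = pos 25 = 'z'
  'q' (pos 16) + 24 = pos 14 = 'o'
  'x' (pos 23) + 24 = pos 21 = 'v'
  'b' (pos 1) + 24 = pos 25 = 'z'
Result: zovz

zovz


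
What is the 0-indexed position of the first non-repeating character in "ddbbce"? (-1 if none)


Input: ddbbce
Character frequencies:
  'b': 2
  'c': 1
  'd': 2
  'e': 1
Scanning left to right for freq == 1:
  Position 0 ('d'): freq=2, skip
  Position 1 ('d'): freq=2, skip
  Position 2 ('b'): freq=2, skip
  Position 3 ('b'): freq=2, skip
  Position 4 ('c'): unique! => answer = 4

4


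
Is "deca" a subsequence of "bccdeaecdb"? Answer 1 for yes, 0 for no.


Check if "deca" is a subsequence of "bccdeaecdb"
Greedy scan:
  Position 0 ('b'): no match needed
  Position 1 ('c'): no match needed
  Position 2 ('c'): no match needed
  Position 3 ('d'): matches sub[0] = 'd'
  Position 4 ('e'): matches sub[1] = 'e'
  Position 5 ('a'): no match needed
  Position 6 ('e'): no match needed
  Position 7 ('c'): matches sub[2] = 'c'
  Position 8 ('d'): no match needed
  Position 9 ('b'): no match needed
Only matched 3/4 characters => not a subsequence

0


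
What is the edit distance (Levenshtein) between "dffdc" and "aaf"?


Computing edit distance: "dffdc" -> "aaf"
DP table:
           a    a    f
      0    1    2    3
  d   1    1    2    3
  f   2    2    2    2
  f   3    3    3    2
  d   4    4    4    3
  c   5    5    5    4
Edit distance = dp[5][3] = 4

4


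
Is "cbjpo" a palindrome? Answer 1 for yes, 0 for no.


Input: cbjpo
Reversed: opjbc
  Compare pos 0 ('c') with pos 4 ('o'): MISMATCH
  Compare pos 1 ('b') with pos 3 ('p'): MISMATCH
Result: not a palindrome

0


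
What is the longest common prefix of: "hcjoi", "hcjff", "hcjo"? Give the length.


Words: hcjoi, hcjff, hcjo
  Position 0: all 'h' => match
  Position 1: all 'c' => match
  Position 2: all 'j' => match
  Position 3: ('o', 'f', 'o') => mismatch, stop
LCP = "hcj" (length 3)

3


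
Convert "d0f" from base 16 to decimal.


Input: "d0f" in base 16
Positional expansion:
  Digit 'd' (value 13) x 16^2 = 3328
  Digit '0' (value 0) x 16^1 = 0
  Digit 'f' (value 15) x 16^0 = 15
Sum = 3343

3343


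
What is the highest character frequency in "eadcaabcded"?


Input: eadcaabcded
Character counts:
  'a': 3
  'b': 1
  'c': 2
  'd': 3
  'e': 2
Maximum frequency: 3

3


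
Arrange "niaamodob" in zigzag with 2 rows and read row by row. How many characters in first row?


Zigzag "niaamodob" into 2 rows:
Placing characters:
  'n' => row 0
  'i' => row 1
  'a' => row 0
  'a' => row 1
  'm' => row 0
  'o' => row 1
  'd' => row 0
  'o' => row 1
  'b' => row 0
Rows:
  Row 0: "namdb"
  Row 1: "iaoo"
First row length: 5

5


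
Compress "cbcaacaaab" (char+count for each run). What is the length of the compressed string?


Input: cbcaacaaab
Runs:
  'c' x 1 => "c1"
  'b' x 1 => "b1"
  'c' x 1 => "c1"
  'a' x 2 => "a2"
  'c' x 1 => "c1"
  'a' x 3 => "a3"
  'b' x 1 => "b1"
Compressed: "c1b1c1a2c1a3b1"
Compressed length: 14

14


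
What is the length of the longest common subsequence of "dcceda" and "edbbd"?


LCS of "dcceda" and "edbbd"
DP table:
           e    d    b    b    d
      0    0    0    0    0    0
  d   0    0    1    1    1    1
  c   0    0    1    1    1    1
  c   0    0    1    1    1    1
  e   0    1    1    1    1    1
  d   0    1    2    2    2    2
  a   0    1    2    2    2    2
LCS length = dp[6][5] = 2

2


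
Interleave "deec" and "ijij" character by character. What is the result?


Interleaving "deec" and "ijij":
  Position 0: 'd' from first, 'i' from second => "di"
  Position 1: 'e' from first, 'j' from second => "ej"
  Position 2: 'e' from first, 'i' from second => "ei"
  Position 3: 'c' from first, 'j' from second => "cj"
Result: diejeicj

diejeicj


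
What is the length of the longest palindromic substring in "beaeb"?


Input: "beaeb"
Checking substrings for palindromes:
  [0:5] "beaeb" (len 5) => palindrome
  [1:4] "eae" (len 3) => palindrome
Longest palindromic substring: "beaeb" with length 5

5


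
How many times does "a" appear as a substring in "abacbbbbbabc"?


Searching for "a" in "abacbbbbbabc"
Scanning each position:
  Position 0: "a" => MATCH
  Position 1: "b" => no
  Position 2: "a" => MATCH
  Position 3: "c" => no
  Position 4: "b" => no
  Position 5: "b" => no
  Position 6: "b" => no
  Position 7: "b" => no
  Position 8: "b" => no
  Position 9: "a" => MATCH
  Position 10: "b" => no
  Position 11: "c" => no
Total occurrences: 3

3


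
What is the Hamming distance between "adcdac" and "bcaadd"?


Comparing "adcdac" and "bcaadd" position by position:
  Position 0: 'a' vs 'b' => differ
  Position 1: 'd' vs 'c' => differ
  Position 2: 'c' vs 'a' => differ
  Position 3: 'd' vs 'a' => differ
  Position 4: 'a' vs 'd' => differ
  Position 5: 'c' vs 'd' => differ
Total differences (Hamming distance): 6

6


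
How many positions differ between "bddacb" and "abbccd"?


Comparing "bddacb" and "abbccd" position by position:
  Position 0: 'b' vs 'a' => DIFFER
  Position 1: 'd' vs 'b' => DIFFER
  Position 2: 'd' vs 'b' => DIFFER
  Position 3: 'a' vs 'c' => DIFFER
  Position 4: 'c' vs 'c' => same
  Position 5: 'b' vs 'd' => DIFFER
Positions that differ: 5

5


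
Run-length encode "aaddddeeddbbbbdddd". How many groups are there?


Input: aaddddeeddbbbbdddd
Scanning for consecutive runs:
  Group 1: 'a' x 2 (positions 0-1)
  Group 2: 'd' x 4 (positions 2-5)
  Group 3: 'e' x 2 (positions 6-7)
  Group 4: 'd' x 2 (positions 8-9)
  Group 5: 'b' x 4 (positions 10-13)
  Group 6: 'd' x 4 (positions 14-17)
Total groups: 6

6


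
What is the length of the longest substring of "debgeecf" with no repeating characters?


Input: "debgeecf"
Sliding window (track last position of each char):
  Position 0 ('d'): window [0,0] length 1 -- new best
  Position 1 ('e'): window [0,1] length 2 -- new best
  Position 2 ('b'): window [0,2] length 3 -- new best
  Position 3 ('g'): window [0,3] length 4 -- new best
  Position 4 ('e'): repeat (last at 1), move window start to 2
  Position 4 ('e'): window [2,4] length 3
  Position 5 ('e'): repeat (last at 4), move window start to 5
  Position 5 ('e'): window [5,5] length 1
  Position 6 ('c'): window [5,6] length 2
  Position 7 ('f'): window [5,7] length 3
Longest substring with no repeats: "debg" with length 4

4


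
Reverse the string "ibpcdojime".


Input: ibpcdojime
Reading characters right to left:
  Position 9: 'e'
  Position 8: 'm'
  Position 7: 'i'
  Position 6: 'j'
  Position 5: 'o'
  Position 4: 'd'
  Position 3: 'c'
  Position 2: 'p'
  Position 1: 'b'
  Position 0: 'i'
Reversed: emijodcpbi

emijodcpbi


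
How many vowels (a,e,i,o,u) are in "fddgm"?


Input: fddgm
Checking each character:
  'f' at position 0: consonant
  'd' at position 1: consonant
  'd' at position 2: consonant
  'g' at position 3: consonant
  'm' at position 4: consonant
Total vowels: 0

0


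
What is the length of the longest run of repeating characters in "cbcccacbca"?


Input: "cbcccacbca"
Scanning for longest run:
  Position 1 ('b'): new char, reset run to 1
  Position 2 ('c'): new char, reset run to 1
  Position 3 ('c'): continues run of 'c', length=2
  Position 4 ('c'): continues run of 'c', length=3
  Position 5 ('a'): new char, reset run to 1
  Position 6 ('c'): new char, reset run to 1
  Position 7 ('b'): new char, reset run to 1
  Position 8 ('c'): new char, reset run to 1
  Position 9 ('a'): new char, reset run to 1
Longest run: 'c' with length 3

3


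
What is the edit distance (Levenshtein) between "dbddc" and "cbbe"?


Computing edit distance: "dbddc" -> "cbbe"
DP table:
           c    b    b    e
      0    1    2    3    4
  d   1    1    2    3    4
  b   2    2    1    2    3
  d   3    3    2    2    3
  d   4    4    3    3    3
  c   5    4    4    4    4
Edit distance = dp[5][4] = 4

4


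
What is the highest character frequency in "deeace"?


Input: deeace
Character counts:
  'a': 1
  'c': 1
  'd': 1
  'e': 3
Maximum frequency: 3

3


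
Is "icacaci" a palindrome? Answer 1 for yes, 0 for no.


Input: icacaci
Reversed: icacaci
  Compare pos 0 ('i') with pos 6 ('i'): match
  Compare pos 1 ('c') with pos 5 ('c'): match
  Compare pos 2 ('a') with pos 4 ('a'): match
Result: palindrome

1


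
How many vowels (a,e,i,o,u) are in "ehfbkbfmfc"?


Input: ehfbkbfmfc
Checking each character:
  'e' at position 0: vowel (running total: 1)
  'h' at position 1: consonant
  'f' at position 2: consonant
  'b' at position 3: consonant
  'k' at position 4: consonant
  'b' at position 5: consonant
  'f' at position 6: consonant
  'm' at position 7: consonant
  'f' at position 8: consonant
  'c' at position 9: consonant
Total vowels: 1

1


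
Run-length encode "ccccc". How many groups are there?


Input: ccccc
Scanning for consecutive runs:
  Group 1: 'c' x 5 (positions 0-4)
Total groups: 1

1


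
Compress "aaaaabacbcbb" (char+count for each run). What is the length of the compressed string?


Input: aaaaabacbcbb
Runs:
  'a' x 5 => "a5"
  'b' x 1 => "b1"
  'a' x 1 => "a1"
  'c' x 1 => "c1"
  'b' x 1 => "b1"
  'c' x 1 => "c1"
  'b' x 2 => "b2"
Compressed: "a5b1a1c1b1c1b2"
Compressed length: 14

14


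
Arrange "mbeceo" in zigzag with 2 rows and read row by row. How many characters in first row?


Zigzag "mbeceo" into 2 rows:
Placing characters:
  'm' => row 0
  'b' => row 1
  'e' => row 0
  'c' => row 1
  'e' => row 0
  'o' => row 1
Rows:
  Row 0: "mee"
  Row 1: "bco"
First row length: 3

3


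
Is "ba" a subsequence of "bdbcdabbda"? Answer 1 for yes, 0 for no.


Check if "ba" is a subsequence of "bdbcdabbda"
Greedy scan:
  Position 0 ('b'): matches sub[0] = 'b'
  Position 1 ('d'): no match needed
  Position 2 ('b'): no match needed
  Position 3 ('c'): no match needed
  Position 4 ('d'): no match needed
  Position 5 ('a'): matches sub[1] = 'a'
  Position 6 ('b'): no match needed
  Position 7 ('b'): no match needed
  Position 8 ('d'): no match needed
  Position 9 ('a'): no match needed
All 2 characters matched => is a subsequence

1


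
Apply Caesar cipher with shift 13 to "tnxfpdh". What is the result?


Caesar cipher: shift "tnxfpdh" by 13
  't' (pos 19) + 13 = pos 6 = 'g'
  'n' (pos 13) + 13 = pos 0 = 'a'
  'x' (pos 23) + 13 = pos 10 = 'k'
  'f' (pos 5) + 13 = pos 18 = 's'
  'p' (pos 15) + 13 = pos 2 = 'c'
  'd' (pos 3) + 13 = pos 16 = 'q'
  'h' (pos 7) + 13 = pos 20 = 'u'
Result: gakscqu

gakscqu


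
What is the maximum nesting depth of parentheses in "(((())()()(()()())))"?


Input: "(((())()()(()()())))"
Tracking depth:
  Position 0 '(': depth becomes 1
  Position 1 '(': depth becomes 2
  Position 2 '(': depth becomes 3
  Position 3 '(': depth becomes 4
  Position 4 ')': depth becomes 3
  Position 5 ')': depth becomes 2
  Position 6 '(': depth becomes 3
  Position 7 ')': depth becomes 2
  Position 8 '(': depth becomes 3
  Position 9 ')': depth becomes 2
  Position 10 '(': depth becomes 3
  Position 11 '(': depth becomes 4
  Position 12 ')': depth becomes 3
  Position 13 '(': depth becomes 4
  Position 14 ')': depth becomes 3
  Position 15 '(': depth becomes 4
  Position 16 ')': depth becomes 3
  Position 17 ')': depth becomes 2
  Position 18 ')': depth becomes 1
  Position 19 ')': depth becomes 0
Maximum depth reached: 4

4


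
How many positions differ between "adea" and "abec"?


Comparing "adea" and "abec" position by position:
  Position 0: 'a' vs 'a' => same
  Position 1: 'd' vs 'b' => DIFFER
  Position 2: 'e' vs 'e' => same
  Position 3: 'a' vs 'c' => DIFFER
Positions that differ: 2

2


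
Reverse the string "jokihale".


Input: jokihale
Reading characters right to left:
  Position 7: 'e'
  Position 6: 'l'
  Position 5: 'a'
  Position 4: 'h'
  Position 3: 'i'
  Position 2: 'k'
  Position 1: 'o'
  Position 0: 'j'
Reversed: elahikoj

elahikoj


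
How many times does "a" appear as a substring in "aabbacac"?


Searching for "a" in "aabbacac"
Scanning each position:
  Position 0: "a" => MATCH
  Position 1: "a" => MATCH
  Position 2: "b" => no
  Position 3: "b" => no
  Position 4: "a" => MATCH
  Position 5: "c" => no
  Position 6: "a" => MATCH
  Position 7: "c" => no
Total occurrences: 4

4


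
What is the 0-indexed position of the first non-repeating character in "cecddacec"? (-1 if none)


Input: cecddacec
Character frequencies:
  'a': 1
  'c': 4
  'd': 2
  'e': 2
Scanning left to right for freq == 1:
  Position 0 ('c'): freq=4, skip
  Position 1 ('e'): freq=2, skip
  Position 2 ('c'): freq=4, skip
  Position 3 ('d'): freq=2, skip
  Position 4 ('d'): freq=2, skip
  Position 5 ('a'): unique! => answer = 5

5


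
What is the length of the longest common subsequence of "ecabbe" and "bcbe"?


LCS of "ecabbe" and "bcbe"
DP table:
           b    c    b    e
      0    0    0    0    0
  e   0    0    0    0    1
  c   0    0    1    1    1
  a   0    0    1    1    1
  b   0    1    1    2    2
  b   0    1    1    2    2
  e   0    1    1    2    3
LCS length = dp[6][4] = 3

3


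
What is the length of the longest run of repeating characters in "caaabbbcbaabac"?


Input: "caaabbbcbaabac"
Scanning for longest run:
  Position 1 ('a'): new char, reset run to 1
  Position 2 ('a'): continues run of 'a', length=2
  Position 3 ('a'): continues run of 'a', length=3
  Position 4 ('b'): new char, reset run to 1
  Position 5 ('b'): continues run of 'b', length=2
  Position 6 ('b'): continues run of 'b', length=3
  Position 7 ('c'): new char, reset run to 1
  Position 8 ('b'): new char, reset run to 1
  Position 9 ('a'): new char, reset run to 1
  Position 10 ('a'): continues run of 'a', length=2
  Position 11 ('b'): new char, reset run to 1
  Position 12 ('a'): new char, reset run to 1
  Position 13 ('c'): new char, reset run to 1
Longest run: 'a' with length 3

3


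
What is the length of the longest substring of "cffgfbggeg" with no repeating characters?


Input: "cffgfbggeg"
Sliding window (track last position of each char):
  Position 0 ('c'): window [0,0] length 1 -- new best
  Position 1 ('f'): window [0,1] length 2 -- new best
  Position 2 ('f'): repeat (last at 1), move window start to 2
  Position 2 ('f'): window [2,2] length 1
  Position 3 ('g'): window [2,3] length 2
  Position 4 ('f'): repeat (last at 2), move window start to 3
  Position 4 ('f'): window [3,4] length 2
  Position 5 ('b'): window [3,5] length 3 -- new best
  Position 6 ('g'): repeat (last at 3), move window start to 4
  Position 6 ('g'): window [4,6] length 3
  Position 7 ('g'): repeat (last at 6), move window start to 7
  Position 7 ('g'): window [7,7] length 1
  Position 8 ('e'): window [7,8] length 2
  Position 9 ('g'): repeat (last at 7), move window start to 8
  Position 9 ('g'): window [8,9] length 2
Longest substring with no repeats: "gfb" with length 3

3


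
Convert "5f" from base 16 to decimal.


Input: "5f" in base 16
Positional expansion:
  Digit '5' (value 5) x 16^1 = 80
  Digit 'f' (value 15) x 16^0 = 15
Sum = 95

95


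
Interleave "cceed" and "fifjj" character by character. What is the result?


Interleaving "cceed" and "fifjj":
  Position 0: 'c' from first, 'f' from second => "cf"
  Position 1: 'c' from first, 'i' from second => "ci"
  Position 2: 'e' from first, 'f' from second => "ef"
  Position 3: 'e' from first, 'j' from second => "ej"
  Position 4: 'd' from first, 'j' from second => "dj"
Result: cfciefejdj

cfciefejdj


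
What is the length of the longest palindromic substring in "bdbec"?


Input: "bdbec"
Checking substrings for palindromes:
  [0:3] "bdb" (len 3) => palindrome
Longest palindromic substring: "bdb" with length 3

3


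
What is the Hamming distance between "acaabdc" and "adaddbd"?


Comparing "acaabdc" and "adaddbd" position by position:
  Position 0: 'a' vs 'a' => same
  Position 1: 'c' vs 'd' => differ
  Position 2: 'a' vs 'a' => same
  Position 3: 'a' vs 'd' => differ
  Position 4: 'b' vs 'd' => differ
  Position 5: 'd' vs 'b' => differ
  Position 6: 'c' vs 'd' => differ
Total differences (Hamming distance): 5

5


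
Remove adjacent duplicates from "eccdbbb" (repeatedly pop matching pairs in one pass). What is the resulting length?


Input: eccdbbb
Stack-based adjacent duplicate removal:
  Read 'e': push. Stack: e
  Read 'c': push. Stack: ec
  Read 'c': matches stack top 'c' => pop. Stack: e
  Read 'd': push. Stack: ed
  Read 'b': push. Stack: edb
  Read 'b': matches stack top 'b' => pop. Stack: ed
  Read 'b': push. Stack: edb
Final stack: "edb" (length 3)

3


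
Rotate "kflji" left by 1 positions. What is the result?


Input: "kflji", rotate left by 1
First 1 characters: "k"
Remaining characters: "flji"
Concatenate remaining + first: "flji" + "k" = "fljik"

fljik


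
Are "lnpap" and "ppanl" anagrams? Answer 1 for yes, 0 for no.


Strings: "lnpap", "ppanl"
Sorted first:  alnpp
Sorted second: alnpp
Sorted forms match => anagrams

1


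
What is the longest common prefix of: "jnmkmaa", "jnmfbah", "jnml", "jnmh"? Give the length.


Words: jnmkmaa, jnmfbah, jnml, jnmh
  Position 0: all 'j' => match
  Position 1: all 'n' => match
  Position 2: all 'm' => match
  Position 3: ('k', 'f', 'l', 'h') => mismatch, stop
LCP = "jnm" (length 3)

3


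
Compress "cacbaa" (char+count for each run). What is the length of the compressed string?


Input: cacbaa
Runs:
  'c' x 1 => "c1"
  'a' x 1 => "a1"
  'c' x 1 => "c1"
  'b' x 1 => "b1"
  'a' x 2 => "a2"
Compressed: "c1a1c1b1a2"
Compressed length: 10

10


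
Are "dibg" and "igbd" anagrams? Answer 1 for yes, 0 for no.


Strings: "dibg", "igbd"
Sorted first:  bdgi
Sorted second: bdgi
Sorted forms match => anagrams

1


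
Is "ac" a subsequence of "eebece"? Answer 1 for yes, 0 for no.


Check if "ac" is a subsequence of "eebece"
Greedy scan:
  Position 0 ('e'): no match needed
  Position 1 ('e'): no match needed
  Position 2 ('b'): no match needed
  Position 3 ('e'): no match needed
  Position 4 ('c'): no match needed
  Position 5 ('e'): no match needed
Only matched 0/2 characters => not a subsequence

0


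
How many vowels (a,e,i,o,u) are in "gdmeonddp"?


Input: gdmeonddp
Checking each character:
  'g' at position 0: consonant
  'd' at position 1: consonant
  'm' at position 2: consonant
  'e' at position 3: vowel (running total: 1)
  'o' at position 4: vowel (running total: 2)
  'n' at position 5: consonant
  'd' at position 6: consonant
  'd' at position 7: consonant
  'p' at position 8: consonant
Total vowels: 2

2


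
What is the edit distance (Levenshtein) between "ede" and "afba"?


Computing edit distance: "ede" -> "afba"
DP table:
           a    f    b    a
      0    1    2    3    4
  e   1    1    2    3    4
  d   2    2    2    3    4
  e   3    3    3    3    4
Edit distance = dp[3][4] = 4

4


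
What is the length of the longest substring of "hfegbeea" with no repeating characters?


Input: "hfegbeea"
Sliding window (track last position of each char):
  Position 0 ('h'): window [0,0] length 1 -- new best
  Position 1 ('f'): window [0,1] length 2 -- new best
  Position 2 ('e'): window [0,2] length 3 -- new best
  Position 3 ('g'): window [0,3] length 4 -- new best
  Position 4 ('b'): window [0,4] length 5 -- new best
  Position 5 ('e'): repeat (last at 2), move window start to 3
  Position 5 ('e'): window [3,5] length 3
  Position 6 ('e'): repeat (last at 5), move window start to 6
  Position 6 ('e'): window [6,6] length 1
  Position 7 ('a'): window [6,7] length 2
Longest substring with no repeats: "hfegb" with length 5

5


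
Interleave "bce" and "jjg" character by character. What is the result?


Interleaving "bce" and "jjg":
  Position 0: 'b' from first, 'j' from second => "bj"
  Position 1: 'c' from first, 'j' from second => "cj"
  Position 2: 'e' from first, 'g' from second => "eg"
Result: bjcjeg

bjcjeg


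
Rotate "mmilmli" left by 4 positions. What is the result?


Input: "mmilmli", rotate left by 4
First 4 characters: "mmil"
Remaining characters: "mli"
Concatenate remaining + first: "mli" + "mmil" = "mlimmil"

mlimmil


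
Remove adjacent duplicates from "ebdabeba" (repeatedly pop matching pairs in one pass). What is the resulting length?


Input: ebdabeba
Stack-based adjacent duplicate removal:
  Read 'e': push. Stack: e
  Read 'b': push. Stack: eb
  Read 'd': push. Stack: ebd
  Read 'a': push. Stack: ebda
  Read 'b': push. Stack: ebdab
  Read 'e': push. Stack: ebdabe
  Read 'b': push. Stack: ebdabeb
  Read 'a': push. Stack: ebdabeba
Final stack: "ebdabeba" (length 8)

8


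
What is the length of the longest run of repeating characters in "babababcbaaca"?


Input: "babababcbaaca"
Scanning for longest run:
  Position 1 ('a'): new char, reset run to 1
  Position 2 ('b'): new char, reset run to 1
  Position 3 ('a'): new char, reset run to 1
  Position 4 ('b'): new char, reset run to 1
  Position 5 ('a'): new char, reset run to 1
  Position 6 ('b'): new char, reset run to 1
  Position 7 ('c'): new char, reset run to 1
  Position 8 ('b'): new char, reset run to 1
  Position 9 ('a'): new char, reset run to 1
  Position 10 ('a'): continues run of 'a', length=2
  Position 11 ('c'): new char, reset run to 1
  Position 12 ('a'): new char, reset run to 1
Longest run: 'a' with length 2

2


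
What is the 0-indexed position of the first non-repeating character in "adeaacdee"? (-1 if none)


Input: adeaacdee
Character frequencies:
  'a': 3
  'c': 1
  'd': 2
  'e': 3
Scanning left to right for freq == 1:
  Position 0 ('a'): freq=3, skip
  Position 1 ('d'): freq=2, skip
  Position 2 ('e'): freq=3, skip
  Position 3 ('a'): freq=3, skip
  Position 4 ('a'): freq=3, skip
  Position 5 ('c'): unique! => answer = 5

5


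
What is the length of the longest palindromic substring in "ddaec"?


Input: "ddaec"
Checking substrings for palindromes:
  [0:2] "dd" (len 2) => palindrome
Longest palindromic substring: "dd" with length 2

2


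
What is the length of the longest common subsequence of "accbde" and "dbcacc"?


LCS of "accbde" and "dbcacc"
DP table:
           d    b    c    a    c    c
      0    0    0    0    0    0    0
  a   0    0    0    0    1    1    1
  c   0    0    0    1    1    2    2
  c   0    0    0    1    1    2    3
  b   0    0    1    1    1    2    3
  d   0    1    1    1    1    2    3
  e   0    1    1    1    1    2    3
LCS length = dp[6][6] = 3

3


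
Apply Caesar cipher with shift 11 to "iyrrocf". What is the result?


Caesar cipher: shift "iyrrocf" by 11
  'i' (pos 8) + 11 = pos 19 = 't'
  'y' (pos 24) + 11 = pos 9 = 'j'
  'r' (pos 17) + 11 = pos 2 = 'c'
  'r' (pos 17) + 11 = pos 2 = 'c'
  'o' (pos 14) + 11 = pos 25 = 'z'
  'c' (pos 2) + 11 = pos 13 = 'n'
  'f' (pos 5) + 11 = pos 16 = 'q'
Result: tjccznq

tjccznq


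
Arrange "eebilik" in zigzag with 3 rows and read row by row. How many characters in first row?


Zigzag "eebilik" into 3 rows:
Placing characters:
  'e' => row 0
  'e' => row 1
  'b' => row 2
  'i' => row 1
  'l' => row 0
  'i' => row 1
  'k' => row 2
Rows:
  Row 0: "el"
  Row 1: "eii"
  Row 2: "bk"
First row length: 2

2


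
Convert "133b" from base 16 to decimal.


Input: "133b" in base 16
Positional expansion:
  Digit '1' (value 1) x 16^3 = 4096
  Digit '3' (value 3) x 16^2 = 768
  Digit '3' (value 3) x 16^1 = 48
  Digit 'b' (value 11) x 16^0 = 11
Sum = 4923

4923


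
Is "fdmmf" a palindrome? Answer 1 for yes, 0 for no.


Input: fdmmf
Reversed: fmmdf
  Compare pos 0 ('f') with pos 4 ('f'): match
  Compare pos 1 ('d') with pos 3 ('m'): MISMATCH
Result: not a palindrome

0


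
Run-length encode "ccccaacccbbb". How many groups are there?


Input: ccccaacccbbb
Scanning for consecutive runs:
  Group 1: 'c' x 4 (positions 0-3)
  Group 2: 'a' x 2 (positions 4-5)
  Group 3: 'c' x 3 (positions 6-8)
  Group 4: 'b' x 3 (positions 9-11)
Total groups: 4

4


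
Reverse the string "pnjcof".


Input: pnjcof
Reading characters right to left:
  Position 5: 'f'
  Position 4: 'o'
  Position 3: 'c'
  Position 2: 'j'
  Position 1: 'n'
  Position 0: 'p'
Reversed: focjnp

focjnp


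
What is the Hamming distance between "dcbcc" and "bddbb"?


Comparing "dcbcc" and "bddbb" position by position:
  Position 0: 'd' vs 'b' => differ
  Position 1: 'c' vs 'd' => differ
  Position 2: 'b' vs 'd' => differ
  Position 3: 'c' vs 'b' => differ
  Position 4: 'c' vs 'b' => differ
Total differences (Hamming distance): 5

5


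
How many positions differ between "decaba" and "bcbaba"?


Comparing "decaba" and "bcbaba" position by position:
  Position 0: 'd' vs 'b' => DIFFER
  Position 1: 'e' vs 'c' => DIFFER
  Position 2: 'c' vs 'b' => DIFFER
  Position 3: 'a' vs 'a' => same
  Position 4: 'b' vs 'b' => same
  Position 5: 'a' vs 'a' => same
Positions that differ: 3

3


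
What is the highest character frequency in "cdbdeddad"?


Input: cdbdeddad
Character counts:
  'a': 1
  'b': 1
  'c': 1
  'd': 5
  'e': 1
Maximum frequency: 5

5


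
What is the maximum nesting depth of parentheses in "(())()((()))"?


Input: "(())()((()))"
Tracking depth:
  Position 0 '(': depth becomes 1
  Position 1 '(': depth becomes 2
  Position 2 ')': depth becomes 1
  Position 3 ')': depth becomes 0
  Position 4 '(': depth becomes 1
  Position 5 ')': depth becomes 0
  Position 6 '(': depth becomes 1
  Position 7 '(': depth becomes 2
  Position 8 '(': depth becomes 3
  Position 9 ')': depth becomes 2
  Position 10 ')': depth becomes 1
  Position 11 ')': depth becomes 0
Maximum depth reached: 3

3


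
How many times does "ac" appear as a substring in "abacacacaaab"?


Searching for "ac" in "abacacacaaab"
Scanning each position:
  Position 0: "ab" => no
  Position 1: "ba" => no
  Position 2: "ac" => MATCH
  Position 3: "ca" => no
  Position 4: "ac" => MATCH
  Position 5: "ca" => no
  Position 6: "ac" => MATCH
  Position 7: "ca" => no
  Position 8: "aa" => no
  Position 9: "aa" => no
  Position 10: "ab" => no
Total occurrences: 3

3


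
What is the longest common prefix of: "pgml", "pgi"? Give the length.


Words: pgml, pgi
  Position 0: all 'p' => match
  Position 1: all 'g' => match
  Position 2: ('m', 'i') => mismatch, stop
LCP = "pg" (length 2)

2


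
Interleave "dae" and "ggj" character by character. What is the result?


Interleaving "dae" and "ggj":
  Position 0: 'd' from first, 'g' from second => "dg"
  Position 1: 'a' from first, 'g' from second => "ag"
  Position 2: 'e' from first, 'j' from second => "ej"
Result: dgagej

dgagej


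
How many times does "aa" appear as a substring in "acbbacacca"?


Searching for "aa" in "acbbacacca"
Scanning each position:
  Position 0: "ac" => no
  Position 1: "cb" => no
  Position 2: "bb" => no
  Position 3: "ba" => no
  Position 4: "ac" => no
  Position 5: "ca" => no
  Position 6: "ac" => no
  Position 7: "cc" => no
  Position 8: "ca" => no
Total occurrences: 0

0


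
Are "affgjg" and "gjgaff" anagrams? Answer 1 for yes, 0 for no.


Strings: "affgjg", "gjgaff"
Sorted first:  affggj
Sorted second: affggj
Sorted forms match => anagrams

1


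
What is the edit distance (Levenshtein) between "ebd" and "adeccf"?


Computing edit distance: "ebd" -> "adeccf"
DP table:
           a    d    e    c    c    f
      0    1    2    3    4    5    6
  e   1    1    2    2    3    4    5
  b   2    2    2    3    3    4    5
  d   3    3    2    3    4    4    5
Edit distance = dp[3][6] = 5

5


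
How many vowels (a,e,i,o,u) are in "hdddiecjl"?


Input: hdddiecjl
Checking each character:
  'h' at position 0: consonant
  'd' at position 1: consonant
  'd' at position 2: consonant
  'd' at position 3: consonant
  'i' at position 4: vowel (running total: 1)
  'e' at position 5: vowel (running total: 2)
  'c' at position 6: consonant
  'j' at position 7: consonant
  'l' at position 8: consonant
Total vowels: 2

2


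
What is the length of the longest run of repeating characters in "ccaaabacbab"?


Input: "ccaaabacbab"
Scanning for longest run:
  Position 1 ('c'): continues run of 'c', length=2
  Position 2 ('a'): new char, reset run to 1
  Position 3 ('a'): continues run of 'a', length=2
  Position 4 ('a'): continues run of 'a', length=3
  Position 5 ('b'): new char, reset run to 1
  Position 6 ('a'): new char, reset run to 1
  Position 7 ('c'): new char, reset run to 1
  Position 8 ('b'): new char, reset run to 1
  Position 9 ('a'): new char, reset run to 1
  Position 10 ('b'): new char, reset run to 1
Longest run: 'a' with length 3

3


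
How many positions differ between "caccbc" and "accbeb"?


Comparing "caccbc" and "accbeb" position by position:
  Position 0: 'c' vs 'a' => DIFFER
  Position 1: 'a' vs 'c' => DIFFER
  Position 2: 'c' vs 'c' => same
  Position 3: 'c' vs 'b' => DIFFER
  Position 4: 'b' vs 'e' => DIFFER
  Position 5: 'c' vs 'b' => DIFFER
Positions that differ: 5

5


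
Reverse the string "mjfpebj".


Input: mjfpebj
Reading characters right to left:
  Position 6: 'j'
  Position 5: 'b'
  Position 4: 'e'
  Position 3: 'p'
  Position 2: 'f'
  Position 1: 'j'
  Position 0: 'm'
Reversed: jbepfjm

jbepfjm


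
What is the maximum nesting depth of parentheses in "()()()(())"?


Input: "()()()(())"
Tracking depth:
  Position 0 '(': depth becomes 1
  Position 1 ')': depth becomes 0
  Position 2 '(': depth becomes 1
  Position 3 ')': depth becomes 0
  Position 4 '(': depth becomes 1
  Position 5 ')': depth becomes 0
  Position 6 '(': depth becomes 1
  Position 7 '(': depth becomes 2
  Position 8 ')': depth becomes 1
  Position 9 ')': depth becomes 0
Maximum depth reached: 2

2


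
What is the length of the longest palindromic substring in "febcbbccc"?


Input: "febcbbccc"
Checking substrings for palindromes:
  [3:7] "cbbc" (len 4) => palindrome
  [2:5] "bcb" (len 3) => palindrome
  [6:9] "ccc" (len 3) => palindrome
  [4:6] "bb" (len 2) => palindrome
  [6:8] "cc" (len 2) => palindrome
  [7:9] "cc" (len 2) => palindrome
Longest palindromic substring: "cbbc" with length 4

4


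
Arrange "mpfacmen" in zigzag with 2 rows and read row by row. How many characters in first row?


Zigzag "mpfacmen" into 2 rows:
Placing characters:
  'm' => row 0
  'p' => row 1
  'f' => row 0
  'a' => row 1
  'c' => row 0
  'm' => row 1
  'e' => row 0
  'n' => row 1
Rows:
  Row 0: "mfce"
  Row 1: "pamn"
First row length: 4

4


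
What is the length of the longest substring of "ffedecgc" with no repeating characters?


Input: "ffedecgc"
Sliding window (track last position of each char):
  Position 0 ('f'): window [0,0] length 1 -- new best
  Position 1 ('f'): repeat (last at 0), move window start to 1
  Position 1 ('f'): window [1,1] length 1
  Position 2 ('e'): window [1,2] length 2 -- new best
  Position 3 ('d'): window [1,3] length 3 -- new best
  Position 4 ('e'): repeat (last at 2), move window start to 3
  Position 4 ('e'): window [3,4] length 2
  Position 5 ('c'): window [3,5] length 3
  Position 6 ('g'): window [3,6] length 4 -- new best
  Position 7 ('c'): repeat (last at 5), move window start to 6
  Position 7 ('c'): window [6,7] length 2
Longest substring with no repeats: "decg" with length 4

4
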